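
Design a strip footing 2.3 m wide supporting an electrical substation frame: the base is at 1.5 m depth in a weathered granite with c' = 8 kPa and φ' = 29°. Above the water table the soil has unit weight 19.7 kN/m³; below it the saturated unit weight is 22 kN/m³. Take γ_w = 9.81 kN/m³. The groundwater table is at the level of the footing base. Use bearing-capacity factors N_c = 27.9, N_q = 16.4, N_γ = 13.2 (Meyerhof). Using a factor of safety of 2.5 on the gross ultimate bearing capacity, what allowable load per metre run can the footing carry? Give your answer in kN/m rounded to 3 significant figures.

Overburden at base level: q = 19.7 × 1.5 = 29.55 kPa.
Below the base the soil is submerged, so the ½γBN_γ term uses γ' = 22 − 9.81 = 12.19 kN/m³.
Cohesion term c·N_c = 8 × 27.9 = 223.2 kPa; surcharge term q·N_q = 29.55 × 16.4 = 484.62 kPa; self-weight term 0.5·γ·B·N_γ = 0.5 × 12.19 × 2.3 × 13.2 = 185.04 kPa.
q_ult = 223.2 + 484.62 + 185.04 = 892.86 kPa.
Gross allowable pressure q_all = 892.86 / 2.5 = 357.15 kPa.
Allowable wall load = q_all × B = 357.15 × 2.3 = 821.44 kN per metre run.

≈ 821 kN/m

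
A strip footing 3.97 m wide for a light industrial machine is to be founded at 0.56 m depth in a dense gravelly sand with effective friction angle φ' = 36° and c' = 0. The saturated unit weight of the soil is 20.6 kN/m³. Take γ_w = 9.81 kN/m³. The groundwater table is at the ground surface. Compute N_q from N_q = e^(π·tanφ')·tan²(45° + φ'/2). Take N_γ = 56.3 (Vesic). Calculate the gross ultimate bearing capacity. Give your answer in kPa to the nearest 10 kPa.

q_ult ≈ 1430 kPa

tan36° = 0.7265, so N_q = e^(π×0.7265)·tan²(63°) = 9.801 × 3.852 = 37.75.
Water table at ground surface, so effective unit weight γ' = 20.6 − 9.81 = 10.79 kN/m³ is used throughout; overburden q = 10.79 × 0.56 = 6.0424 kPa; the same γ' applies in the ½γBN_γ term.
Surcharge term q·N_q = 6.0424 × 37.752 = 228.12 kPa; self-weight term 0.5·γ·B·N_γ = 0.5 × 10.79 × 3.97 × 56.3 = 1205.8 kPa.
q_ult = 228.12 + 1205.8 = 1434 kPa.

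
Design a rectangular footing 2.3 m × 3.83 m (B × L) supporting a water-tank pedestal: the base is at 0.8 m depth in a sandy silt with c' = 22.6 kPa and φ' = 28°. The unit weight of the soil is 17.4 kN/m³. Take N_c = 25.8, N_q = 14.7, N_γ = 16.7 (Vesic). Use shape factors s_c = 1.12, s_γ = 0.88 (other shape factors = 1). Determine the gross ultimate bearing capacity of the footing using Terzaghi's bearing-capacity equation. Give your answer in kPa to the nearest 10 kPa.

q = γ·D_f = 17.4 × 0.8 = 13.92 kPa.
c·N_c·s_c = 22.6 × 25.8 × 1.12 = 653.05 kPa
q·N_q = 13.92 × 14.7 = 204.62 kPa
0.5·γ·B·N_γ·s_γ = 0.5 × 17.4 × 2.3 × 16.7 × 0.88 = 294.07 kPa
q_ult = 653.05 + 204.62 + 294.07 = 1151.7 kPa.

q_ult ≈ 1150 kPa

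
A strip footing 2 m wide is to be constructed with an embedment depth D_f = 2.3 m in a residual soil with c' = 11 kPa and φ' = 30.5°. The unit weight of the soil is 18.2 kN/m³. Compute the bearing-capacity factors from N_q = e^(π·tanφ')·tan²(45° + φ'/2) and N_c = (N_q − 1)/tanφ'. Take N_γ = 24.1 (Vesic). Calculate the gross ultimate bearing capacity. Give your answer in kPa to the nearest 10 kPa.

q_ult ≈ 1600 kPa

tan30.5° = 0.589, so N_q = e^(π×0.589)·tan²(60.25°) = 6.363 × 3.061 = 19.48.
N_c = (19.48 − 1)/tan30.5° = 31.37.
Effective surcharge at the founding depth q = γ·D_f = 18.2 × 2.3 = 41.86 kPa.
q_ult = c·N_c + q·N_q + 0.5·γ·B·N_γ
     = 11 × 31.372 + 41.86 × 19.479 + 0.5 × 18.2 × 2 × 24.1
     = 345.09 + 815.41 + 438.62 = 1599.1 kPa.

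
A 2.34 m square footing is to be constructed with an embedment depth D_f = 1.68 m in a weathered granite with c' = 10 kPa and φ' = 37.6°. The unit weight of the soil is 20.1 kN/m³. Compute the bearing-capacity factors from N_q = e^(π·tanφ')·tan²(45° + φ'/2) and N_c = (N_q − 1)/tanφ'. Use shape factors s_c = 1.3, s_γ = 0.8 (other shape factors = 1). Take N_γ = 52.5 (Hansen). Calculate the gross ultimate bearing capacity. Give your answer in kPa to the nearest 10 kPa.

q_ult ≈ 3320 kPa

tan37.6° = 0.7701, so N_q = e^(π×0.7701)·tan²(63.8°) = 11.239 × 4.13 = 46.42.
N_c = (46.42 − 1)/tan37.6° = 58.97.
Overburden at base level: q = 20.1 × 1.68 = 33.768 kPa.
Cohesion term c·N_c·s_c = 10 × 58.975 × 1.3 = 766.67 kPa; surcharge term q·N_q = 33.768 × 46.417 = 1567.4 kPa; self-weight term 0.5·γ·B·N_γ·s_γ = 0.5 × 20.1 × 2.34 × 52.5 × 0.8 = 987.71 kPa.
q_ult = 766.67 + 1567.4 + 987.71 = 3321.8 kPa.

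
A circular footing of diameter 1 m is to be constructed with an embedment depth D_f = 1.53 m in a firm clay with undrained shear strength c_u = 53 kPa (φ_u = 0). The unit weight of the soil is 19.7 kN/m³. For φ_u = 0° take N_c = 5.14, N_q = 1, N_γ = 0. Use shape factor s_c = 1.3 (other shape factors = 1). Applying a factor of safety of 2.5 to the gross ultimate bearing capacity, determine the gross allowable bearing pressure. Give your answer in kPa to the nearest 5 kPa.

q_all ≈ 155 kPa

Effective surcharge at the founding depth q = γ·D_f = 19.7 × 1.53 = 30.141 kPa.
q_ult = c·N_c·s_c + q·N_q
     = 53 × 5.14 × 1.3 + 30.141 × 1
     = 354.15 + 30.141 = 384.29 kPa.
q_all = q_ult / FS = 384.29 / 2.5 = 153.71 kPa.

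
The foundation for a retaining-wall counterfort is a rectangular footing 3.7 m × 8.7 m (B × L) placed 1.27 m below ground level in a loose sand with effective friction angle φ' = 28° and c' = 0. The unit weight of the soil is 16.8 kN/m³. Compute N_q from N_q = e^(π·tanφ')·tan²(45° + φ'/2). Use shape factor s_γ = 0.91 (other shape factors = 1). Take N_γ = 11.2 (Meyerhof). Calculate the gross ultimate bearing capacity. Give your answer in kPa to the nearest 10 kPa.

tan28° = 0.5317, so N_q = e^(π×0.5317)·tan²(59°) = 5.314 × 2.77 = 14.72.
Overburden at base level: q = 16.8 × 1.27 = 21.336 kPa.
Surcharge term q·N_q = 21.336 × 14.72 = 314.06 kPa; self-weight term 0.5·γ·B·N_γ·s_γ = 0.5 × 16.8 × 3.7 × 11.2 × 0.91 = 316.77 kPa.
q_ult = 314.06 + 316.77 = 630.83 kPa.

q_ult ≈ 630 kPa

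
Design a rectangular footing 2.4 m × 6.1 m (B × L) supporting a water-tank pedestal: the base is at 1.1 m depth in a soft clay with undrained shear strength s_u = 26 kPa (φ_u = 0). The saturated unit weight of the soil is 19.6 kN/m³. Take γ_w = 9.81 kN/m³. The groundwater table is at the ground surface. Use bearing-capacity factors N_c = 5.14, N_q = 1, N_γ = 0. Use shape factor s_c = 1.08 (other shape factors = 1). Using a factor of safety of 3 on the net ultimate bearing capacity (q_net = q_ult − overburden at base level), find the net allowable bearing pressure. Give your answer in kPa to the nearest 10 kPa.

Water table at ground surface, so effective unit weight γ' = 19.6 − 9.81 = 9.79 kN/m³ is used throughout; overburden q = 9.79 × 1.1 = 10.769 kPa.
Cohesion term c·N_c·s_c = 26 × 5.14 × 1.08 = 144.33 kPa; surcharge term q·N_q = 10.769 × 1 = 10.769 kPa.
q_ult = 144.33 + 10.769 = 155.1 kPa.
q_net = 155.1 − 10.769 = 144.33 kPa.
q_all(net) = 144.33 / 3 = 48.11 kPa.

q_all(net) ≈ 50 kPa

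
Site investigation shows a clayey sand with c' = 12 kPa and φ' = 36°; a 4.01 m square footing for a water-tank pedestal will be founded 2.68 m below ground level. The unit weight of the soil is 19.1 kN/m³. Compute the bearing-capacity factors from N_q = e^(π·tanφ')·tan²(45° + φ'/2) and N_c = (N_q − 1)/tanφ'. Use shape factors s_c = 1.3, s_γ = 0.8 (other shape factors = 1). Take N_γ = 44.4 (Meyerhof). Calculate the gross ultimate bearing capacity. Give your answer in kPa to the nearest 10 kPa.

q_ult ≈ 4080 kPa

tan36° = 0.7265, so N_q = e^(π×0.7265)·tan²(63°) = 9.801 × 3.852 = 37.75.
N_c = (37.75 − 1)/tan36° = 50.59.
Overburden at base level: q = 19.1 × 2.68 = 51.188 kPa.
Cohesion term c·N_c·s_c = 12 × 50.585 × 1.3 = 789.13 kPa; surcharge term q·N_q = 51.188 × 37.752 = 1932.5 kPa; self-weight term 0.5·γ·B·N_γ·s_γ = 0.5 × 19.1 × 4.01 × 44.4 × 0.8 = 1360.3 kPa.
q_ult = 789.13 + 1932.5 + 1360.3 = 4081.9 kPa.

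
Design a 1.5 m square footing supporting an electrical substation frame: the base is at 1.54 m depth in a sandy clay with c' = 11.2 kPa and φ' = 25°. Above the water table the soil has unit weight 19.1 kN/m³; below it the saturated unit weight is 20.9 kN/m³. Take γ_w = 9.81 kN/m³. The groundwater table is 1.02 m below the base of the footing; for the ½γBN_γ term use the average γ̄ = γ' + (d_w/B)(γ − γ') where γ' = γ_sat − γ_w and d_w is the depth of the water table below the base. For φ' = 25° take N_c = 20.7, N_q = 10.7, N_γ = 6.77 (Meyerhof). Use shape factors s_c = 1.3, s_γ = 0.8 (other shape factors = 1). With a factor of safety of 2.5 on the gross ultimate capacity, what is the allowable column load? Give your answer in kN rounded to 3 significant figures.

q = γ·D_f = 19.1 × 1.54 = 29.414 kPa.
γ' = 11.09 kN/m³; averaging over the depth B below the base, γ̄ = γ' + (d_w/B)(γ − γ') = 16.537 kN/m³.
c·N_c·s_c = 11.2 × 20.7 × 1.3 = 301.39 kPa
q·N_q = 29.414 × 10.7 = 314.73 kPa
0.5·γ·B·N_γ·s_γ = 0.5 × 16.537 × 1.5 × 6.77 × 0.8 = 67.172 kPa
q_ult = 301.39 + 314.73 + 67.172 = 683.29 kPa.
Gross allowable pressure q_all = 683.29 / 2.5 = 273.32 kPa.
Footing area = 2.25 m², so allowable column load = 273.32 × 2.25 = 614.96 kN.

P_all ≈ 615 kN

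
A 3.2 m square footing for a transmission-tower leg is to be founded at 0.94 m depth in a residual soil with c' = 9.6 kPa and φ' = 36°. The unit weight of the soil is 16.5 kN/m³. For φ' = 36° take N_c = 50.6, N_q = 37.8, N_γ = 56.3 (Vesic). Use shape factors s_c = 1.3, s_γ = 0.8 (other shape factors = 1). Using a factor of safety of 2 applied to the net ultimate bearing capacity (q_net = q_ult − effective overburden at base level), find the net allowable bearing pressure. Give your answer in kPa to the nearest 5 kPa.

Overburden at base level: q = 16.5 × 0.94 = 15.51 kPa.
Cohesion term c·N_c·s_c = 9.6 × 50.6 × 1.3 = 631.49 kPa; surcharge term q·N_q = 15.51 × 37.8 = 586.28 kPa; self-weight term 0.5·γ·B·N_γ·s_γ = 0.5 × 16.5 × 3.2 × 56.3 × 0.8 = 1189.1 kPa.
q_ult = 631.49 + 586.28 + 1189.1 = 2406.8 kPa.
Net ultimate: q_net = 2406.8 − 15.51 = 2391.3 kPa.
q_all(net) = 2391.3 / 2 = 1195.7 kPa.

q_all(net) ≈ 1195 kPa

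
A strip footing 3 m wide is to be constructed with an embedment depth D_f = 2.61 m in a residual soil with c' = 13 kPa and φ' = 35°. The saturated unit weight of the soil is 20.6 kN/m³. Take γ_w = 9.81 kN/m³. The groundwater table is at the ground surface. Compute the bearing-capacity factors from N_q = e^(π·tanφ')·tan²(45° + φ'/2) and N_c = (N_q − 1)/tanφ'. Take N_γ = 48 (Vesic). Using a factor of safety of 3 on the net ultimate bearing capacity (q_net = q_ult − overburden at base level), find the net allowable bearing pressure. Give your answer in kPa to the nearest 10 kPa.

N_q = e^(π·tan35°)·tan²(62.5°) = 33.3; N_c = (N_q − 1)/tanφ' = 46.12.
With the water table at the surface the whole profile is submerged: γ' = 20.6 − 9.81 = 10.79 kN/m³, so q = γ'·D_f = 28.162 kPa; the same γ' applies in the ½γBN_γ term.
q_ult = c·N_c + q·N_q + 0.5·γ·B·N_γ
     = 13 × 46.124 + 28.162 × 33.296 + 0.5 × 10.79 × 3 × 48
     = 599.61 + 937.68 + 776.88 = 2314.2 kPa.
q_net = 2314.2 − 28.162 = 2286 kPa.
q_all(net) = 2286 / 3 = 762 kPa.

q_all(net) ≈ 760 kPa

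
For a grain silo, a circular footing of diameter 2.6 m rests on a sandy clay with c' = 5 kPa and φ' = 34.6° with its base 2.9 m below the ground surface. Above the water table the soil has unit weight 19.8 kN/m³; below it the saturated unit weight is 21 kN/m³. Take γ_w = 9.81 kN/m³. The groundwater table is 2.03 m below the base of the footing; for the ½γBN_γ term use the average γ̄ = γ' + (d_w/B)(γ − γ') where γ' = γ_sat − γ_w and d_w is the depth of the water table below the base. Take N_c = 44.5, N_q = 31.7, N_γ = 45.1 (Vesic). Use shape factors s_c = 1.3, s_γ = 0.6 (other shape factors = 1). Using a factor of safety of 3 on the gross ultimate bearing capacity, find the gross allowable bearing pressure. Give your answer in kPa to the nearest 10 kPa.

q = γ·D_f = 19.8 × 2.9 = 57.42 kPa.
γ' = 11.19 kN/m³; averaging over the depth B below the base, γ̄ = γ' + (d_w/B)(γ − γ') = 17.912 kN/m³.
c·N_c·s_c = 5 × 44.5 × 1.3 = 289.25 kPa
q·N_q = 57.42 × 31.7 = 1820.2 kPa
0.5·γ·B·N_γ·s_γ = 0.5 × 17.912 × 2.6 × 45.1 × 0.6 = 630.12 kPa
q_ult = 289.25 + 1820.2 + 630.12 = 2739.6 kPa.
q_all = 2739.6 / 3 = 913.2 kPa.

q_all ≈ 910 kPa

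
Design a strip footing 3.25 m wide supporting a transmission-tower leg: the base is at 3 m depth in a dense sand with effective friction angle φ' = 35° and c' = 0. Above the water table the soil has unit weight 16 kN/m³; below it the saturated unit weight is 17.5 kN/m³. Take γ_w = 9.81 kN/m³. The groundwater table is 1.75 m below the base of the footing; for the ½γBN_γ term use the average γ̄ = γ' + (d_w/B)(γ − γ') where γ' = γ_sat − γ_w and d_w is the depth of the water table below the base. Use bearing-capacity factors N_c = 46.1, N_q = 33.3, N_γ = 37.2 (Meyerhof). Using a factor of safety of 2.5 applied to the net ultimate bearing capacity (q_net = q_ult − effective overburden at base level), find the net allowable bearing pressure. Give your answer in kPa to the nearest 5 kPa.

Effective surcharge at the founding depth q = γ·D_f = 16 × 3 = 48 kPa.
With d_w = 1.75 m < B, γ̄ = 7.69 + (1.75/3.25) × (16 − 7.69) = 12.165 kN/m³.
q_ult = q·N_q + 0.5·γ·B·N_γ
     = 48 × 33.3 + 0.5 × 12.165 × 3.25 × 37.2
     = 1598.4 + 735.35 = 2333.8 kPa.
Net ultimate: q_net = 2333.8 − 48 = 2285.8 kPa.
q_all(net) = 2285.8 / 2.5 = 914.3 kPa.

q_all(net) ≈ 915 kPa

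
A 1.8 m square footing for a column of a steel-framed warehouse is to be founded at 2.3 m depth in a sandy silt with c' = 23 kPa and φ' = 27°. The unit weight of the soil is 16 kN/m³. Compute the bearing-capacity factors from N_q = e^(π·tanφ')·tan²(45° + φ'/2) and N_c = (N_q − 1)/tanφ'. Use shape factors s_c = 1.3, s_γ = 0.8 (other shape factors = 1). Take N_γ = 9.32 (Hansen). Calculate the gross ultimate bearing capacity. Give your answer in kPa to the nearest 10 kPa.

tan27° = 0.5095, so N_q = e^(π×0.5095)·tan²(58.5°) = 4.957 × 2.663 = 13.2.
N_c = (13.2 − 1)/tan27° = 23.94.
q = γ·D_f = 16 × 2.3 = 36.8 kPa.
c·N_c·s_c = 23 × 23.942 × 1.3 = 715.87 kPa
q·N_q = 36.8 × 13.199 = 485.73 kPa
0.5·γ·B·N_γ·s_γ = 0.5 × 16 × 1.8 × 9.32 × 0.8 = 107.37 kPa
q_ult = 715.87 + 485.73 + 107.37 = 1309 kPa.

q_ult ≈ 1310 kPa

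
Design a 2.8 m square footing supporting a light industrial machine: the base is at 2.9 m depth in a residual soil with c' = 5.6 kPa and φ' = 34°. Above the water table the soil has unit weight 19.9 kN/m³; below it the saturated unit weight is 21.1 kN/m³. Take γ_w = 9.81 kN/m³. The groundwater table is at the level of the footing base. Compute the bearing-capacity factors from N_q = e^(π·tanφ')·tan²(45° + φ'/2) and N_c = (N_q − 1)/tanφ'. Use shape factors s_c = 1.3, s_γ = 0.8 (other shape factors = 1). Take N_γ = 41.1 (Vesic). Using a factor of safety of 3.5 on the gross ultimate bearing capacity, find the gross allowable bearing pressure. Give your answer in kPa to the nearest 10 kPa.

q_all ≈ 720 kPa

N_q = e^(π·tan34°)·tan²(62°) = 29.44; N_c = (N_q − 1)/tanφ' = 42.16.
Effective surcharge at the founding depth q = γ·D_f = 19.9 × 2.9 = 57.71 kPa.
The water table coincides with the base, so in the self-weight term γ → γ' = 11.29 kN/m³.
q_ult = c·N_c·s_c + q·N_q + 0.5·γ·B·N_γ·s_γ
     = 5.6 × 42.164 × 1.3 + 57.71 × 29.44 + 0.5 × 11.29 × 2.8 × 41.1 × 0.8
     = 306.95 + 1699 + 519.7 = 2525.6 kPa.
q_all = 2525.6 / 3.5 = 721.61 kPa.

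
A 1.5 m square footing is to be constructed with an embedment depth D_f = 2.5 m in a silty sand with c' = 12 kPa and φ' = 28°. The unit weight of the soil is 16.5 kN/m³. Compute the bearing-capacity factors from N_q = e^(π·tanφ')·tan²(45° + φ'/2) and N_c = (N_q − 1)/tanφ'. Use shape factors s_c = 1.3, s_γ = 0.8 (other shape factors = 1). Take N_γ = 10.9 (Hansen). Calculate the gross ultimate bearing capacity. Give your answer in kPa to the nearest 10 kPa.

tan28° = 0.5317, so N_q = e^(π×0.5317)·tan²(59°) = 5.314 × 2.77 = 14.72.
N_c = (14.72 − 1)/tan28° = 25.8.
q = γ·D_f = 16.5 × 2.5 = 41.25 kPa.
c·N_c·s_c = 12 × 25.803 × 1.3 = 402.53 kPa
q·N_q = 41.25 × 14.72 = 607.2 kPa
0.5·γ·B·N_γ·s_γ = 0.5 × 16.5 × 1.5 × 10.9 × 0.8 = 107.91 kPa
q_ult = 402.53 + 607.2 + 107.91 = 1117.6 kPa.

q_ult ≈ 1120 kPa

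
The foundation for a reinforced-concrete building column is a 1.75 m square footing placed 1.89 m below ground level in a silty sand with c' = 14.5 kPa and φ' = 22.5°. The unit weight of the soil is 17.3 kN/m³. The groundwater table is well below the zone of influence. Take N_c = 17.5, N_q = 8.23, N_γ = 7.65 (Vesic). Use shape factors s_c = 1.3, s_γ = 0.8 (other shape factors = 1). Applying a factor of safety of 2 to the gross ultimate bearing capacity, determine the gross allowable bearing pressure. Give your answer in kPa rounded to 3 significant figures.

q_all ≈ 346 kPa

Effective surcharge at the founding depth q = γ·D_f = 17.3 × 1.89 = 32.697 kPa.
q_ult = c·N_c·s_c + q·N_q + 0.5·γ·B·N_γ·s_γ
     = 14.5 × 17.5 × 1.3 + 32.697 × 8.23 + 0.5 × 17.3 × 1.75 × 7.65 × 0.8
     = 329.88 + 269.1 + 92.642 = 691.61 kPa.
q_all = q_ult / FS = 691.61 / 2 = 345.81 kPa.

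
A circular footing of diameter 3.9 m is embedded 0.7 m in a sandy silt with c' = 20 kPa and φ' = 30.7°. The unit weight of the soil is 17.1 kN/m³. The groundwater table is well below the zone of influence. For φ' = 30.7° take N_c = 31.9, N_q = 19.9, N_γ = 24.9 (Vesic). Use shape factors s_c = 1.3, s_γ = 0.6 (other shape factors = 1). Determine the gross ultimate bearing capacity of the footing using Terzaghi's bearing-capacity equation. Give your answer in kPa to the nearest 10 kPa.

q = γ·D_f = 17.1 × 0.7 = 11.97 kPa.
c·N_c·s_c = 20 × 31.9 × 1.3 = 829.4 kPa
q·N_q = 11.97 × 19.9 = 238.2 kPa
0.5·γ·B·N_γ·s_γ = 0.5 × 17.1 × 3.9 × 24.9 × 0.6 = 498.17 kPa
q_ult = 829.4 + 238.2 + 498.17 = 1565.8 kPa.

q_ult ≈ 1570 kPa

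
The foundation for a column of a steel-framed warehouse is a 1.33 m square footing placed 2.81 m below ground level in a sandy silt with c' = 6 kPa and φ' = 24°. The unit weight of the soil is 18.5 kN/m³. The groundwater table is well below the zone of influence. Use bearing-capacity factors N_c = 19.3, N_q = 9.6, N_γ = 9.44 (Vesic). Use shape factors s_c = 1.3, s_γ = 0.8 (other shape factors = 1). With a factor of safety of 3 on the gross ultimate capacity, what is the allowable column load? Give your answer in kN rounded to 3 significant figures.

P_all ≈ 438 kN

Overburden at base level: q = 18.5 × 2.81 = 51.985 kPa.
Cohesion term c·N_c·s_c = 6 × 19.3 × 1.3 = 150.54 kPa; surcharge term q·N_q = 51.985 × 9.6 = 499.06 kPa; self-weight term 0.5·γ·B·N_γ·s_γ = 0.5 × 18.5 × 1.33 × 9.44 × 0.8 = 92.908 kPa.
q_ult = 150.54 + 499.06 + 92.908 = 742.5 kPa.
Gross allowable pressure q_all = 742.5 / 3 = 247.5 kPa.
Footing area = 1.7689 m², so allowable column load = 247.5 × 1.7689 = 437.81 kN.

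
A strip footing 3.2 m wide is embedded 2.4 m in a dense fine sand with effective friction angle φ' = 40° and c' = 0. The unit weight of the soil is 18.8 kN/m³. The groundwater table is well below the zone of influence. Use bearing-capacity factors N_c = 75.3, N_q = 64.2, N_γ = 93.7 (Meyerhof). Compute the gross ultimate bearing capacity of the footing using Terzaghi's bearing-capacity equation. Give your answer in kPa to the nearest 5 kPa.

Overburden at base level: q = 18.8 × 2.4 = 45.12 kPa.
Surcharge term q·N_q = 45.12 × 64.2 = 2896.7 kPa; self-weight term 0.5·γ·B·N_γ = 0.5 × 18.8 × 3.2 × 93.7 = 2818.5 kPa.
q_ult = 2896.7 + 2818.5 = 5715.2 kPa.

q_ult ≈ 5715 kPa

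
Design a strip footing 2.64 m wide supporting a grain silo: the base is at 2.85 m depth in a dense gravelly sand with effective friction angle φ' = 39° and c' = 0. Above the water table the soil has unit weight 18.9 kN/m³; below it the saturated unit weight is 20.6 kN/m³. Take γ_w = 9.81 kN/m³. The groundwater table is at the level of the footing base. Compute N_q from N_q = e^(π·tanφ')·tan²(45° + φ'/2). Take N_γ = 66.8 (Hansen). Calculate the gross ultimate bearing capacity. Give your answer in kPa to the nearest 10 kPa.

q_ult ≈ 3970 kPa

tan39° = 0.8098, so N_q = e^(π×0.8098)·tan²(64.5°) = 12.731 × 4.395 = 55.96.
Effective surcharge at the founding depth q = γ·D_f = 18.9 × 2.85 = 53.865 kPa.
The water table coincides with the base, so in the self-weight term γ → γ' = 10.79 kN/m³.
q_ult = q·N_q + 0.5·γ·B·N_γ
     = 53.865 × 55.957 + 0.5 × 10.79 × 2.64 × 66.8
     = 3014.1 + 951.42 = 3965.6 kPa.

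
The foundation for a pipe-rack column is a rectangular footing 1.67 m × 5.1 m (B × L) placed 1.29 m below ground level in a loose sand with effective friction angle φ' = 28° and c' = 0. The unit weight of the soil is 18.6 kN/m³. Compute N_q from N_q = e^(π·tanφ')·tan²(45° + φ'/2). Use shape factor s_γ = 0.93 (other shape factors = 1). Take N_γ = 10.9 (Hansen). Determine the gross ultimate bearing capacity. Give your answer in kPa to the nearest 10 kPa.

q_ult ≈ 510 kPa

tan28° = 0.5317, so N_q = e^(π×0.5317)·tan²(59°) = 5.314 × 2.77 = 14.72.
q = γ·D_f = 18.6 × 1.29 = 23.994 kPa.
q·N_q = 23.994 × 14.72 = 353.19 kPa
0.5·γ·B·N_γ·s_γ = 0.5 × 18.6 × 1.67 × 10.9 × 0.93 = 157.44 kPa
q_ult = 353.19 + 157.44 = 510.63 kPa.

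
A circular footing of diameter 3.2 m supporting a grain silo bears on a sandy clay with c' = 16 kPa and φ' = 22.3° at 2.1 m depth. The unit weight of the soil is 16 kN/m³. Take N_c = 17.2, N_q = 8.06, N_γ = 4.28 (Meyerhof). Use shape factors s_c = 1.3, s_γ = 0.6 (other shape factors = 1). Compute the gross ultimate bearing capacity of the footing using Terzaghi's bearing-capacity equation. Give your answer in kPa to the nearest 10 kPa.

Overburden at base level: q = 16 × 2.1 = 33.6 kPa.
Cohesion term c·N_c·s_c = 16 × 17.2 × 1.3 = 357.76 kPa; surcharge term q·N_q = 33.6 × 8.06 = 270.82 kPa; self-weight term 0.5·γ·B·N_γ·s_γ = 0.5 × 16 × 3.2 × 4.28 × 0.6 = 65.741 kPa.
q_ult = 357.76 + 270.82 + 65.741 = 694.32 kPa.

q_ult ≈ 690 kPa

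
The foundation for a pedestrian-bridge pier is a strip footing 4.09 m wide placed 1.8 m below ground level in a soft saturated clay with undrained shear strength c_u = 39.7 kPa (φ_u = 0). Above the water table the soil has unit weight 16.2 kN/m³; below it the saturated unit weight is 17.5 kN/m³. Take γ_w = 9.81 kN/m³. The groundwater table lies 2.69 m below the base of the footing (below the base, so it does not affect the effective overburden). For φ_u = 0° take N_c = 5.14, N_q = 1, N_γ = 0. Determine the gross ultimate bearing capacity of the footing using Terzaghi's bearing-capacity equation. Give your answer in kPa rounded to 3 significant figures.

q = γ·D_f = 16.2 × 1.8 = 29.16 kPa.
c·N_c = 39.7 × 5.14 = 204.06 kPa
q·N_q = 29.16 × 1 = 29.16 kPa
q_ult = 204.06 + 29.16 = 233.22 kPa.

q_ult ≈ 233 kPa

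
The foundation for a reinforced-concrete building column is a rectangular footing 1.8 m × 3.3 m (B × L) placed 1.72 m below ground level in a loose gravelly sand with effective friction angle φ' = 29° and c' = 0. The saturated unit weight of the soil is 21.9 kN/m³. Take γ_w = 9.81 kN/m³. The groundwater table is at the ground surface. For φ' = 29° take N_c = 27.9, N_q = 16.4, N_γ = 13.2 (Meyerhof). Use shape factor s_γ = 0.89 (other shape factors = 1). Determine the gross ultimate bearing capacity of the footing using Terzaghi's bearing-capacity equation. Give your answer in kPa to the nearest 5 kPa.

Water table at ground surface, so effective unit weight γ' = 21.9 − 9.81 = 12.09 kN/m³ is used throughout; overburden q = 12.09 × 1.72 = 20.795 kPa; the same γ' applies in the ½γBN_γ term.
Surcharge term q·N_q = 20.795 × 16.4 = 341.03 kPa; self-weight term 0.5·γ·B·N_γ·s_γ = 0.5 × 12.09 × 1.8 × 13.2 × 0.89 = 127.83 kPa.
q_ult = 341.03 + 127.83 = 468.86 kPa.

q_ult ≈ 470 kPa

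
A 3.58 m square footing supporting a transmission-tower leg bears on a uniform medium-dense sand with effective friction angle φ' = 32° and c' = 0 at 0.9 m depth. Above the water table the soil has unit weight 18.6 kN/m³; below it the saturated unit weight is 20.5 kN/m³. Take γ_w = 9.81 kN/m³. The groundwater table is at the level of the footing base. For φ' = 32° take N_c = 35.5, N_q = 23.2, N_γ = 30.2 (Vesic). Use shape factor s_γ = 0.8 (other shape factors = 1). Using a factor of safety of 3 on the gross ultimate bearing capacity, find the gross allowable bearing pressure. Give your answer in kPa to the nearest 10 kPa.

q_all ≈ 280 kPa

q = γ·D_f = 18.6 × 0.9 = 16.74 kPa.
For the ½γBN_γ term take γ' = 20.5 − 9.81 = 10.69 kN/m³ (soil below base is submerged).
q·N_q = 16.74 × 23.2 = 388.37 kPa
0.5·γ·B·N_γ·s_γ = 0.5 × 10.69 × 3.58 × 30.2 × 0.8 = 462.3 kPa
q_ult = 388.37 + 462.3 = 850.67 kPa.
q_all = 850.67 / 3 = 283.56 kPa.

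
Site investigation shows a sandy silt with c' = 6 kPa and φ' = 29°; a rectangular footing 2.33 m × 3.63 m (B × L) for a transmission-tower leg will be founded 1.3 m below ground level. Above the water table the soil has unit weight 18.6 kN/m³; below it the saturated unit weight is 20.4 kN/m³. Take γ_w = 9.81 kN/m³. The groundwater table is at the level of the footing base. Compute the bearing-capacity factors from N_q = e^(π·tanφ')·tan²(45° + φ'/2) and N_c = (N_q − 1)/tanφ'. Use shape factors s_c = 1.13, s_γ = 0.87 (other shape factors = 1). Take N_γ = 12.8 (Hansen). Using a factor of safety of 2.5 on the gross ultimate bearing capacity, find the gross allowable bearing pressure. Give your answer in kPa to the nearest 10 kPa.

N_q = e^(π·tan29°)·tan²(59.5°) = 16.44; N_c = (N_q − 1)/tanφ' = 27.86.
Effective surcharge at the founding depth q = γ·D_f = 18.6 × 1.3 = 24.18 kPa.
The water table coincides with the base, so in the self-weight term γ → γ' = 10.59 kN/m³.
q_ult = c·N_c·s_c + q·N_q + 0.5·γ·B·N_γ·s_γ
     = 6 × 27.86 × 1.13 + 24.18 × 16.443 + 0.5 × 10.59 × 2.33 × 12.8 × 0.87
     = 188.89 + 397.6 + 137.39 = 723.88 kPa.
q_all = 723.88 / 2.5 = 289.55 kPa.

q_all ≈ 290 kPa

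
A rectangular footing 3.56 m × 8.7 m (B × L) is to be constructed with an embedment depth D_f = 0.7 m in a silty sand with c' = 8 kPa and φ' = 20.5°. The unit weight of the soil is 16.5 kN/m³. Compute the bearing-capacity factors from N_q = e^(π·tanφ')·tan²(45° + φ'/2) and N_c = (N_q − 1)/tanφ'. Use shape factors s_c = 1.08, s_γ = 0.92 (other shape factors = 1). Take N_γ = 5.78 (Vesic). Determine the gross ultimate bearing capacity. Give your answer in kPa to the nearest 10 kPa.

q_ult ≈ 370 kPa

tan20.5° = 0.3739, so N_q = e^(π×0.3739)·tan²(55.25°) = 3.237 × 2.078 = 6.73.
N_c = (6.73 − 1)/tan20.5° = 15.31.
Overburden at base level: q = 16.5 × 0.7 = 11.55 kPa.
Cohesion term c·N_c·s_c = 8 × 15.314 × 1.08 = 132.32 kPa; surcharge term q·N_q = 11.55 × 6.7258 = 77.683 kPa; self-weight term 0.5·γ·B·N_γ·s_γ = 0.5 × 16.5 × 3.56 × 5.78 × 0.92 = 156.18 kPa.
q_ult = 132.32 + 77.683 + 156.18 = 366.18 kPa.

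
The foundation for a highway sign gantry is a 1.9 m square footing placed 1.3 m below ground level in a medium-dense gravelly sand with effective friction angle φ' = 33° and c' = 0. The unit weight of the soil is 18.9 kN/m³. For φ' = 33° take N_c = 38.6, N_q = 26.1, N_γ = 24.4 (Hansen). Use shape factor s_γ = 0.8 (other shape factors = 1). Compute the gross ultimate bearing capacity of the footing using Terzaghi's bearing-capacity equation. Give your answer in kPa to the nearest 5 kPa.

Effective surcharge at the founding depth q = γ·D_f = 18.9 × 1.3 = 24.57 kPa.
q_ult = q·N_q + 0.5·γ·B·N_γ·s_γ
     = 24.57 × 26.1 + 0.5 × 18.9 × 1.9 × 24.4 × 0.8
     = 641.28 + 350.48 = 991.76 kPa.

q_ult ≈ 990 kPa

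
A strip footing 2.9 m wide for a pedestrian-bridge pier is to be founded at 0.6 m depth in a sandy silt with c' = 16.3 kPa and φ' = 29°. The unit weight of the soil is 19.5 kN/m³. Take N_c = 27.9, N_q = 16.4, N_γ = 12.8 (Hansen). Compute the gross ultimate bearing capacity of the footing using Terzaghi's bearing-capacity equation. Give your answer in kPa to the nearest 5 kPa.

q = γ·D_f = 19.5 × 0.6 = 11.7 kPa.
c·N_c = 16.3 × 27.9 = 454.77 kPa
q·N_q = 11.7 × 16.4 = 191.88 kPa
0.5·γ·B·N_γ = 0.5 × 19.5 × 2.9 × 12.8 = 361.92 kPa
q_ult = 454.77 + 191.88 + 361.92 = 1008.6 kPa.

q_ult ≈ 1010 kPa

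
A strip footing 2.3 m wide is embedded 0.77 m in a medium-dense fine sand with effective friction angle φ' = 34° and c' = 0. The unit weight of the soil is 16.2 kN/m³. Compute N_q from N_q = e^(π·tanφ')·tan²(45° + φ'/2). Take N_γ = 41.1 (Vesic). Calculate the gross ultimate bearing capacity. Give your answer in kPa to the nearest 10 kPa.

q_ult ≈ 1130 kPa

tan34° = 0.6745, so N_q = e^(π×0.6745)·tan²(62°) = 8.323 × 3.537 = 29.44.
Overburden at base level: q = 16.2 × 0.77 = 12.474 kPa.
Surcharge term q·N_q = 12.474 × 29.44 = 367.23 kPa; self-weight term 0.5·γ·B·N_γ = 0.5 × 16.2 × 2.3 × 41.1 = 765.69 kPa.
q_ult = 367.23 + 765.69 = 1132.9 kPa.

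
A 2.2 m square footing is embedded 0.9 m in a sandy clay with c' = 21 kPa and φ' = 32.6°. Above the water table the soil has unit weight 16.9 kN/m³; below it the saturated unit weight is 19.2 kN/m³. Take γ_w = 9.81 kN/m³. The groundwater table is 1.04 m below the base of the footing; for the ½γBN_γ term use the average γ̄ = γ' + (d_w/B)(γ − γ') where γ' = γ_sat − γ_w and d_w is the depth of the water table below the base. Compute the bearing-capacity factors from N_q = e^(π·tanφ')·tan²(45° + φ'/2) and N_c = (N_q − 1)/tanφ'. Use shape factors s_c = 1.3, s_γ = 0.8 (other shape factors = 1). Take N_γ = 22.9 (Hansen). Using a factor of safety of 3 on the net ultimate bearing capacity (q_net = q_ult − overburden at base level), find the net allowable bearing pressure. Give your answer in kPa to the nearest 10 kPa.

N_q = e^(π·tan32.6°)·tan²(61.3°) = 24.88; N_c = (N_q − 1)/tanφ' = 37.34.
Overburden at base level: q = 16.9 × 0.9 = 15.21 kPa.
The water table is 1.04 m below the base (< B = 2.2 m), so the ½γBN_γ term uses γ̄ = γ' + (d_w/B)(γ − γ') = 9.39 + (1.04/2.2)(16.9 − 9.39) = 12.94 kN/m³.
Cohesion term c·N_c·s_c = 21 × 37.337 × 1.3 = 1019.3 kPa; surcharge term q·N_q = 15.21 × 24.878 = 378.39 kPa; self-weight term 0.5·γ·B·N_γ·s_γ = 0.5 × 12.94 × 2.2 × 22.9 × 0.8 = 260.77 kPa.
q_ult = 1019.3 + 378.39 + 260.77 = 1658.5 kPa.
q_net = 1658.5 − 15.21 = 1643.2 kPa.
q_all(net) = 1643.2 / 3 = 547.75 kPa.

q_all(net) ≈ 550 kPa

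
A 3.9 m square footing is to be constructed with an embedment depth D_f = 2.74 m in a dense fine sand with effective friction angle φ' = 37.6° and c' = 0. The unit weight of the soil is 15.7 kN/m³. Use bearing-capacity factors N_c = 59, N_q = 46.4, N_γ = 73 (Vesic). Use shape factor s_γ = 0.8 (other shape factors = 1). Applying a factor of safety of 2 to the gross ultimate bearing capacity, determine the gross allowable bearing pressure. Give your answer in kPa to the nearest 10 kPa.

Effective surcharge at the founding depth q = γ·D_f = 15.7 × 2.74 = 43.018 kPa.
q_ult = q·N_q + 0.5·γ·B·N_γ·s_γ
     = 43.018 × 46.4 + 0.5 × 15.7 × 3.9 × 73 × 0.8
     = 1996 + 1787.9 = 3784 kPa.
q_all = q_ult / FS = 3784 / 2 = 1892 kPa.

q_all ≈ 1890 kPa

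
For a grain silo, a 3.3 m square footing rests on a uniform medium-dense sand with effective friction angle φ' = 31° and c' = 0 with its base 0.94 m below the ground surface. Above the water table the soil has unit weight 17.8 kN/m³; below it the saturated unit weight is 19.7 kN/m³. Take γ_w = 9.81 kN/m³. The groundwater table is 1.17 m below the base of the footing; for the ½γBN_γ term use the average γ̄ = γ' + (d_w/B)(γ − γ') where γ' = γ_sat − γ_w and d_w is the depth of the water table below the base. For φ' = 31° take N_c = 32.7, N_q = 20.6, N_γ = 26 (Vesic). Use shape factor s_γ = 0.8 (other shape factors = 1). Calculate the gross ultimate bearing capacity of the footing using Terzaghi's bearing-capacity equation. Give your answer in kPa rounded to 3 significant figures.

q_ult ≈ 780 kPa

Overburden at base level: q = 17.8 × 0.94 = 16.732 kPa.
The water table is 1.17 m below the base (< B = 3.3 m), so the ½γBN_γ term uses γ̄ = γ' + (d_w/B)(γ − γ') = 9.89 + (1.17/3.3)(17.8 − 9.89) = 12.694 kN/m³.
Surcharge term q·N_q = 16.732 × 20.6 = 344.68 kPa; self-weight term 0.5·γ·B·N_γ·s_γ = 0.5 × 12.694 × 3.3 × 26 × 0.8 = 435.67 kPa.
q_ult = 344.68 + 435.67 = 780.35 kPa.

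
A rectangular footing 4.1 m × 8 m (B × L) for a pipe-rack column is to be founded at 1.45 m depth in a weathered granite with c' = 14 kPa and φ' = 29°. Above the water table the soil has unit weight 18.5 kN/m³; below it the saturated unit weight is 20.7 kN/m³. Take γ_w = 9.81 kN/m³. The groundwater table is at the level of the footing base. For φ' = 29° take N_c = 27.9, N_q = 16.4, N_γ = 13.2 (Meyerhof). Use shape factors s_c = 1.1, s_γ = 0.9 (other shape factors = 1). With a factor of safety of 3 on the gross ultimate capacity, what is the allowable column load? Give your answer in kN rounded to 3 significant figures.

Overburden at base level: q = 18.5 × 1.45 = 26.825 kPa.
Below the base the soil is submerged, so the ½γBN_γ term uses γ' = 20.7 − 9.81 = 10.89 kN/m³.
Cohesion term c·N_c·s_c = 14 × 27.9 × 1.1 = 429.66 kPa; surcharge term q·N_q = 26.825 × 16.4 = 439.93 kPa; self-weight term 0.5·γ·B·N_γ·s_γ = 0.5 × 10.89 × 4.1 × 13.2 × 0.9 = 265.22 kPa.
q_ult = 429.66 + 439.93 + 265.22 = 1134.8 kPa.
Gross allowable pressure q_all = 1134.8 / 3 = 378.27 kPa.
Footing area = 32.8 m², so allowable column load = 378.27 × 32.8 = 12407 kN.

P_all ≈ 12400 kN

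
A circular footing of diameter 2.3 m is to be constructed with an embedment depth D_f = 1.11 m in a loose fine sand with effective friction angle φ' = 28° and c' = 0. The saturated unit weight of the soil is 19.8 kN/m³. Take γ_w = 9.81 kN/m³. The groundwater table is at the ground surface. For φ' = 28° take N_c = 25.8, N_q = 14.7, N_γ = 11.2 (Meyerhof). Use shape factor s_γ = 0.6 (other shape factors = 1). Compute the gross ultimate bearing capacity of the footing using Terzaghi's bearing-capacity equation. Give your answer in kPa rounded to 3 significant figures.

γ' = 19.8 − 9.81 = 9.99 kN/m³ (submerged throughout). q = 9.99 × 1.11 = 11.089 kPa; the same γ' applies in the ½γBN_γ term.
q·N_q = 11.089 × 14.7 = 163.01 kPa
0.5·γ·B·N_γ·s_γ = 0.5 × 9.99 × 2.3 × 11.2 × 0.6 = 77.203 kPa
q_ult = 163.01 + 77.203 = 240.21 kPa.

q_ult ≈ 240 kPa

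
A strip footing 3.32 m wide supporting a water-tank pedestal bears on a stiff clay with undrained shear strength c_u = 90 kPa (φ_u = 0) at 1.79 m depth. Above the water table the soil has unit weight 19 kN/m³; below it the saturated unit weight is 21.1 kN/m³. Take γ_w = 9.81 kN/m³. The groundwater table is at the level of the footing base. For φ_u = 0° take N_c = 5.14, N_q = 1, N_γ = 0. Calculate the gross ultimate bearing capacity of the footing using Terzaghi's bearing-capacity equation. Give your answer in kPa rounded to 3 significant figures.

q = γ·D_f = 19 × 1.79 = 34.01 kPa.
c·N_c = 90 × 5.14 = 462.6 kPa
q·N_q = 34.01 × 1 = 34.01 kPa
q_ult = 462.6 + 34.01 = 496.61 kPa.

q_ult ≈ 497 kPa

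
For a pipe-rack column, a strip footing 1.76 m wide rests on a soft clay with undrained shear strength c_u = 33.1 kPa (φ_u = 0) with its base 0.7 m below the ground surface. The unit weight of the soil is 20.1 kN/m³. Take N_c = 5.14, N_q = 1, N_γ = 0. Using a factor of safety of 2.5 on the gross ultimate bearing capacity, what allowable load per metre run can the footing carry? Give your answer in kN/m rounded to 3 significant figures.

≈ 130 kN/m

q = γ·D_f = 20.1 × 0.7 = 14.07 kPa.
c·N_c = 33.1 × 5.14 = 170.13 kPa
q·N_q = 14.07 × 1 = 14.07 kPa
q_ult = 170.13 + 14.07 = 184.2 kPa.
Gross allowable pressure q_all = 184.2 / 2.5 = 73.682 kPa.
Allowable wall load = q_all × B = 73.682 × 1.76 = 129.68 kN per metre run.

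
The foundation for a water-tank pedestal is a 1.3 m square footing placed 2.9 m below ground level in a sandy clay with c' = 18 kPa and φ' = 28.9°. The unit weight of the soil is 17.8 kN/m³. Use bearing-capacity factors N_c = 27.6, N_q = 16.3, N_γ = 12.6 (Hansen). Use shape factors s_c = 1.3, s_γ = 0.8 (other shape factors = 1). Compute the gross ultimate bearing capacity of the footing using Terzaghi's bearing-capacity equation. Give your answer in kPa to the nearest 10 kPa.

Effective surcharge at the founding depth q = γ·D_f = 17.8 × 2.9 = 51.62 kPa.
q_ult = c·N_c·s_c + q·N_q + 0.5·γ·B·N_γ·s_γ
     = 18 × 27.6 × 1.3 + 51.62 × 16.3 + 0.5 × 17.8 × 1.3 × 12.6 × 0.8
     = 645.84 + 841.41 + 116.63 = 1603.9 kPa.

q_ult ≈ 1600 kPa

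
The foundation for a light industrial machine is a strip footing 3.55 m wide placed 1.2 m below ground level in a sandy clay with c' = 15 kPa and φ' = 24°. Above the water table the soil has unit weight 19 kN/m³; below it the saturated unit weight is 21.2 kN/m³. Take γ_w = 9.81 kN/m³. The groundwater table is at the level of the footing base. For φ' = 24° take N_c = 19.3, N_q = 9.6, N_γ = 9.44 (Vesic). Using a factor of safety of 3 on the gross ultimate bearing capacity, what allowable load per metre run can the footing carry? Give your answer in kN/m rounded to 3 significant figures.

≈ 827 kN/m

Overburden at base level: q = 19 × 1.2 = 22.8 kPa.
Below the base the soil is submerged, so the ½γBN_γ term uses γ' = 21.2 − 9.81 = 11.39 kN/m³.
Cohesion term c·N_c = 15 × 19.3 = 289.5 kPa; surcharge term q·N_q = 22.8 × 9.6 = 218.88 kPa; self-weight term 0.5·γ·B·N_γ = 0.5 × 11.39 × 3.55 × 9.44 = 190.85 kPa.
q_ult = 289.5 + 218.88 + 190.85 = 699.23 kPa.
Gross allowable pressure q_all = 699.23 / 3 = 233.08 kPa.
Allowable wall load = q_all × B = 233.08 × 3.55 = 827.42 kN per metre run.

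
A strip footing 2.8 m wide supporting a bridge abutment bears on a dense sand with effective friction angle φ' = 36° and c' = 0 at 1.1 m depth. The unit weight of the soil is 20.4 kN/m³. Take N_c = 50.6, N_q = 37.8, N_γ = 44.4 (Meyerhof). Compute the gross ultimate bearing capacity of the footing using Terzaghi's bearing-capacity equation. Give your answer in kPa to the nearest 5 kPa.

q_ult ≈ 2115 kPa

Overburden at base level: q = 20.4 × 1.1 = 22.44 kPa.
Surcharge term q·N_q = 22.44 × 37.8 = 848.23 kPa; self-weight term 0.5·γ·B·N_γ = 0.5 × 20.4 × 2.8 × 44.4 = 1268.1 kPa.
q_ult = 848.23 + 1268.1 = 2116.3 kPa.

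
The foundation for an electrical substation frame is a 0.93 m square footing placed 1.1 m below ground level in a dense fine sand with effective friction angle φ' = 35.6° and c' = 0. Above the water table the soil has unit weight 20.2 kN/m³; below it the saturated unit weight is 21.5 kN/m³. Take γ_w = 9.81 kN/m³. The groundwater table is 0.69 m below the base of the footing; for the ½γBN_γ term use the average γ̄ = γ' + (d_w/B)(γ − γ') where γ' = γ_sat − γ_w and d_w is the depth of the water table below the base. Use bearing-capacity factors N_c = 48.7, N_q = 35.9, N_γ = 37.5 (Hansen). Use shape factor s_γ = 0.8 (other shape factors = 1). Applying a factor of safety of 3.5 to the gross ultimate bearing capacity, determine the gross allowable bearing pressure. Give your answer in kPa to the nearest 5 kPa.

Effective surcharge at the founding depth q = γ·D_f = 20.2 × 1.1 = 22.22 kPa.
With d_w = 0.69 m < B, γ̄ = 11.69 + (0.69/0.93) × (20.2 − 11.69) = 18.004 kN/m³.
q_ult = q·N_q + 0.5·γ·B·N_γ·s_γ
     = 22.22 × 35.9 + 0.5 × 18.004 × 0.93 × 37.5 × 0.8
     = 797.7 + 251.15 = 1048.9 kPa.
q_all = q_ult / FS = 1048.9 / 3.5 = 299.67 kPa.

q_all ≈ 300 kPa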